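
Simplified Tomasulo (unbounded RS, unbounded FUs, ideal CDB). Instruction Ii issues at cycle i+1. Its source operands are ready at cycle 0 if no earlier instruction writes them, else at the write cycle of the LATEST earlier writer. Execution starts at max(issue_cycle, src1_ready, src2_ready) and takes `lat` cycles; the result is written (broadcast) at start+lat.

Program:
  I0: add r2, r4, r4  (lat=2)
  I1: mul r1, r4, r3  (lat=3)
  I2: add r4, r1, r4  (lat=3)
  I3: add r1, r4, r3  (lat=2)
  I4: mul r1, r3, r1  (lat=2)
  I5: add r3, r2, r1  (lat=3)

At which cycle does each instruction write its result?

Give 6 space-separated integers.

Answer: 3 5 8 10 12 15

Derivation:
I0 add r2: issue@1 deps=(None,None) exec_start@1 write@3
I1 mul r1: issue@2 deps=(None,None) exec_start@2 write@5
I2 add r4: issue@3 deps=(1,None) exec_start@5 write@8
I3 add r1: issue@4 deps=(2,None) exec_start@8 write@10
I4 mul r1: issue@5 deps=(None,3) exec_start@10 write@12
I5 add r3: issue@6 deps=(0,4) exec_start@12 write@15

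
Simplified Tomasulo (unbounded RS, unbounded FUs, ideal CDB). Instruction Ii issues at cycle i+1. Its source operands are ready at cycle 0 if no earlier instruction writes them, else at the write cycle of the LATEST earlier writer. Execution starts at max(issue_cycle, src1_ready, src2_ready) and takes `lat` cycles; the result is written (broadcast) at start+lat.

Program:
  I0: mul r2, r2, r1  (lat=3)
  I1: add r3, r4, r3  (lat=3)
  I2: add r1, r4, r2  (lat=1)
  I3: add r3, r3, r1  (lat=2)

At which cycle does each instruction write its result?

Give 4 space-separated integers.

Answer: 4 5 5 7

Derivation:
I0 mul r2: issue@1 deps=(None,None) exec_start@1 write@4
I1 add r3: issue@2 deps=(None,None) exec_start@2 write@5
I2 add r1: issue@3 deps=(None,0) exec_start@4 write@5
I3 add r3: issue@4 deps=(1,2) exec_start@5 write@7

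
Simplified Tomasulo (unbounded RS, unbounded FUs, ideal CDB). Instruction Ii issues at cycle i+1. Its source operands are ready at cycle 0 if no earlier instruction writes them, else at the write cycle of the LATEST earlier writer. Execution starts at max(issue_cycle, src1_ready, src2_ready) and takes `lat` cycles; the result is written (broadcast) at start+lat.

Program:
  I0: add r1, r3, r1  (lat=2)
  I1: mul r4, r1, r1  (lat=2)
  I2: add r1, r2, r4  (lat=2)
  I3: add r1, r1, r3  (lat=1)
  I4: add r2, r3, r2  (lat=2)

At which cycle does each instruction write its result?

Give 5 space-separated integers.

I0 add r1: issue@1 deps=(None,None) exec_start@1 write@3
I1 mul r4: issue@2 deps=(0,0) exec_start@3 write@5
I2 add r1: issue@3 deps=(None,1) exec_start@5 write@7
I3 add r1: issue@4 deps=(2,None) exec_start@7 write@8
I4 add r2: issue@5 deps=(None,None) exec_start@5 write@7

Answer: 3 5 7 8 7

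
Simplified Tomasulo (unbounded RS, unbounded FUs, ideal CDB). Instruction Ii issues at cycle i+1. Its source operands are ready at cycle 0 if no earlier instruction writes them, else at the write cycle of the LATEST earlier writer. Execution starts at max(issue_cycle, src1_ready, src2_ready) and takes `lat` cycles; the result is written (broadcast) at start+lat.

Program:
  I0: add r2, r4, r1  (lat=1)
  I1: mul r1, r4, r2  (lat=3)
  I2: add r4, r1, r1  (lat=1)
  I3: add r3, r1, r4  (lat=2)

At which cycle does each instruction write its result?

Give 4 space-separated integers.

Answer: 2 5 6 8

Derivation:
I0 add r2: issue@1 deps=(None,None) exec_start@1 write@2
I1 mul r1: issue@2 deps=(None,0) exec_start@2 write@5
I2 add r4: issue@3 deps=(1,1) exec_start@5 write@6
I3 add r3: issue@4 deps=(1,2) exec_start@6 write@8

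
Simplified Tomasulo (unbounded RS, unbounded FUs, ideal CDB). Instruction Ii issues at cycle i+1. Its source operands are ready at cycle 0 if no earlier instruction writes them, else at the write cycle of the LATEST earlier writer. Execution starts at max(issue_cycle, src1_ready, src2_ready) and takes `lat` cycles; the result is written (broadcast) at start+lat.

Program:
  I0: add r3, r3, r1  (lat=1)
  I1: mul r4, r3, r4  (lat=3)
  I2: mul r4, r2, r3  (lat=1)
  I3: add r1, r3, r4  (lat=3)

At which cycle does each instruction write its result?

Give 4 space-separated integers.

I0 add r3: issue@1 deps=(None,None) exec_start@1 write@2
I1 mul r4: issue@2 deps=(0,None) exec_start@2 write@5
I2 mul r4: issue@3 deps=(None,0) exec_start@3 write@4
I3 add r1: issue@4 deps=(0,2) exec_start@4 write@7

Answer: 2 5 4 7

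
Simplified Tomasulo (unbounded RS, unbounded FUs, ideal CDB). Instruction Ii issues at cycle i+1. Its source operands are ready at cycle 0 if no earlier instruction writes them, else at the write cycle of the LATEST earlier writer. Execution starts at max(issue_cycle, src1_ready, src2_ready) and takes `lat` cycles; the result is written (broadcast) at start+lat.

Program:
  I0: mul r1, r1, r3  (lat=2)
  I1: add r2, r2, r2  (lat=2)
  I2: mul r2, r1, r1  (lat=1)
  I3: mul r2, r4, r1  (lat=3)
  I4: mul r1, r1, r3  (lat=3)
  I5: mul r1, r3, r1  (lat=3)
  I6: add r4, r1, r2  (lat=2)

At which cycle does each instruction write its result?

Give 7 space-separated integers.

Answer: 3 4 4 7 8 11 13

Derivation:
I0 mul r1: issue@1 deps=(None,None) exec_start@1 write@3
I1 add r2: issue@2 deps=(None,None) exec_start@2 write@4
I2 mul r2: issue@3 deps=(0,0) exec_start@3 write@4
I3 mul r2: issue@4 deps=(None,0) exec_start@4 write@7
I4 mul r1: issue@5 deps=(0,None) exec_start@5 write@8
I5 mul r1: issue@6 deps=(None,4) exec_start@8 write@11
I6 add r4: issue@7 deps=(5,3) exec_start@11 write@13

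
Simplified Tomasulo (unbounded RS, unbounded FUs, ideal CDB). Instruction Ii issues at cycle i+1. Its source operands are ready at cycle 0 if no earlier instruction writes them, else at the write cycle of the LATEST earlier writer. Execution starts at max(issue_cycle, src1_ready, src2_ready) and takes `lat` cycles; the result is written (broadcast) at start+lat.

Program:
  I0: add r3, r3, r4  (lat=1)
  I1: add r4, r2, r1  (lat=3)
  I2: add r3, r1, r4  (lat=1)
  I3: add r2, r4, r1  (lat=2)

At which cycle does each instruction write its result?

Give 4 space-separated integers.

Answer: 2 5 6 7

Derivation:
I0 add r3: issue@1 deps=(None,None) exec_start@1 write@2
I1 add r4: issue@2 deps=(None,None) exec_start@2 write@5
I2 add r3: issue@3 deps=(None,1) exec_start@5 write@6
I3 add r2: issue@4 deps=(1,None) exec_start@5 write@7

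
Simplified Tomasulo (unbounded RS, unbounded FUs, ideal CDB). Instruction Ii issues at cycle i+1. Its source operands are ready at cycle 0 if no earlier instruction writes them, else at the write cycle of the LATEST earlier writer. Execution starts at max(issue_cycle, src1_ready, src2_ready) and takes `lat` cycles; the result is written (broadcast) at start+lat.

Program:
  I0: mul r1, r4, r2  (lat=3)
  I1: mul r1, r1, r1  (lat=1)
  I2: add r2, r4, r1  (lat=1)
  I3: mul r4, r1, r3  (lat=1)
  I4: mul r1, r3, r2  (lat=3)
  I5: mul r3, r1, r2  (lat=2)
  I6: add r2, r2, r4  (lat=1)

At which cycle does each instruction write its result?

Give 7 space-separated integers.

Answer: 4 5 6 6 9 11 8

Derivation:
I0 mul r1: issue@1 deps=(None,None) exec_start@1 write@4
I1 mul r1: issue@2 deps=(0,0) exec_start@4 write@5
I2 add r2: issue@3 deps=(None,1) exec_start@5 write@6
I3 mul r4: issue@4 deps=(1,None) exec_start@5 write@6
I4 mul r1: issue@5 deps=(None,2) exec_start@6 write@9
I5 mul r3: issue@6 deps=(4,2) exec_start@9 write@11
I6 add r2: issue@7 deps=(2,3) exec_start@7 write@8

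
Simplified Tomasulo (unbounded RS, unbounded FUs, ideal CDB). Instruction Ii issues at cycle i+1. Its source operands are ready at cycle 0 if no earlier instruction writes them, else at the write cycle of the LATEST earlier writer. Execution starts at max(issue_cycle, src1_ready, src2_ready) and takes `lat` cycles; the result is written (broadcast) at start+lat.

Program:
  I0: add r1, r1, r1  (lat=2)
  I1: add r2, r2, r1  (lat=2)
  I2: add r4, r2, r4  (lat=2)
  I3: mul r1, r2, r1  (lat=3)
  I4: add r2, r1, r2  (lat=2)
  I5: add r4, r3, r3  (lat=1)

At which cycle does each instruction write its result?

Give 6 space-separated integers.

Answer: 3 5 7 8 10 7

Derivation:
I0 add r1: issue@1 deps=(None,None) exec_start@1 write@3
I1 add r2: issue@2 deps=(None,0) exec_start@3 write@5
I2 add r4: issue@3 deps=(1,None) exec_start@5 write@7
I3 mul r1: issue@4 deps=(1,0) exec_start@5 write@8
I4 add r2: issue@5 deps=(3,1) exec_start@8 write@10
I5 add r4: issue@6 deps=(None,None) exec_start@6 write@7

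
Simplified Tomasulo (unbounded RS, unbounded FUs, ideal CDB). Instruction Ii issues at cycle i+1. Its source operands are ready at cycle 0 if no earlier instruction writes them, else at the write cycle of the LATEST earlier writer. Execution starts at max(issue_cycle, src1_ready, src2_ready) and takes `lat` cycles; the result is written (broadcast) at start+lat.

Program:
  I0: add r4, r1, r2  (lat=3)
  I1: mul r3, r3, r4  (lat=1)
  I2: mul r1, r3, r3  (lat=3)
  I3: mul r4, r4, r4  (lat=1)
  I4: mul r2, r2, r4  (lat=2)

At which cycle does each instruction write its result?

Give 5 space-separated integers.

Answer: 4 5 8 5 7

Derivation:
I0 add r4: issue@1 deps=(None,None) exec_start@1 write@4
I1 mul r3: issue@2 deps=(None,0) exec_start@4 write@5
I2 mul r1: issue@3 deps=(1,1) exec_start@5 write@8
I3 mul r4: issue@4 deps=(0,0) exec_start@4 write@5
I4 mul r2: issue@5 deps=(None,3) exec_start@5 write@7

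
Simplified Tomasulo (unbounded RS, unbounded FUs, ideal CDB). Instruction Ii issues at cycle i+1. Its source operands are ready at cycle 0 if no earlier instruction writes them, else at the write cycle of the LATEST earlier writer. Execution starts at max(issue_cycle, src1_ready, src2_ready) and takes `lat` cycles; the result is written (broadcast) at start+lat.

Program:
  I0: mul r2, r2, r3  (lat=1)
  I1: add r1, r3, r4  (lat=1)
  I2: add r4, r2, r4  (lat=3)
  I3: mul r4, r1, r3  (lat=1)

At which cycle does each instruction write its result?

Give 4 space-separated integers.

I0 mul r2: issue@1 deps=(None,None) exec_start@1 write@2
I1 add r1: issue@2 deps=(None,None) exec_start@2 write@3
I2 add r4: issue@3 deps=(0,None) exec_start@3 write@6
I3 mul r4: issue@4 deps=(1,None) exec_start@4 write@5

Answer: 2 3 6 5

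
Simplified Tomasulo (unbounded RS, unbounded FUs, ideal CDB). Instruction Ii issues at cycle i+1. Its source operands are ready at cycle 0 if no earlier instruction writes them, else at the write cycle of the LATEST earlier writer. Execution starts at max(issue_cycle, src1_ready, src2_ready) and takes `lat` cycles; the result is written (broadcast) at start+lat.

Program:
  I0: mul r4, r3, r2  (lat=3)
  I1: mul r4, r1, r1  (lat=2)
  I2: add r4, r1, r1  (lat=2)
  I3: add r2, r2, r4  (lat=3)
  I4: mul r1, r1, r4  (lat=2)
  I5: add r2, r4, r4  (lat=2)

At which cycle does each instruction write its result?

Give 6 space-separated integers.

Answer: 4 4 5 8 7 8

Derivation:
I0 mul r4: issue@1 deps=(None,None) exec_start@1 write@4
I1 mul r4: issue@2 deps=(None,None) exec_start@2 write@4
I2 add r4: issue@3 deps=(None,None) exec_start@3 write@5
I3 add r2: issue@4 deps=(None,2) exec_start@5 write@8
I4 mul r1: issue@5 deps=(None,2) exec_start@5 write@7
I5 add r2: issue@6 deps=(2,2) exec_start@6 write@8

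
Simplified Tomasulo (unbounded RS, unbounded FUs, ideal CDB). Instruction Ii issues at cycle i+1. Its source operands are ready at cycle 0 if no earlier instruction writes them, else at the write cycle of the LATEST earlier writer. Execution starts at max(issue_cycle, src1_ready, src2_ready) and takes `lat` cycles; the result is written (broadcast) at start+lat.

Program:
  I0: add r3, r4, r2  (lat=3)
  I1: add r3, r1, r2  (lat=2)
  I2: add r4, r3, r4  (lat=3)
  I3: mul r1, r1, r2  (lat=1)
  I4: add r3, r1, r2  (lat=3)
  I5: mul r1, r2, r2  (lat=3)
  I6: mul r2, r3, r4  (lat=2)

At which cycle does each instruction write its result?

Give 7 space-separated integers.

I0 add r3: issue@1 deps=(None,None) exec_start@1 write@4
I1 add r3: issue@2 deps=(None,None) exec_start@2 write@4
I2 add r4: issue@3 deps=(1,None) exec_start@4 write@7
I3 mul r1: issue@4 deps=(None,None) exec_start@4 write@5
I4 add r3: issue@5 deps=(3,None) exec_start@5 write@8
I5 mul r1: issue@6 deps=(None,None) exec_start@6 write@9
I6 mul r2: issue@7 deps=(4,2) exec_start@8 write@10

Answer: 4 4 7 5 8 9 10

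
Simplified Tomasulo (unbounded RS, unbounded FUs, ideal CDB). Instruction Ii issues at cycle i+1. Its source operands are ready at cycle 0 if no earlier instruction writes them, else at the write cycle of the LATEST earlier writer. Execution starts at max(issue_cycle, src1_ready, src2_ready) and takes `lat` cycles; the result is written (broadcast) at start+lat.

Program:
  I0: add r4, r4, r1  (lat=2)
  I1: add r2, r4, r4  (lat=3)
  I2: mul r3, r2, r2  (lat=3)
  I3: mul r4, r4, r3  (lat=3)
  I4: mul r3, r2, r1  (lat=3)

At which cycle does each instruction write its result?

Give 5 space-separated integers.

Answer: 3 6 9 12 9

Derivation:
I0 add r4: issue@1 deps=(None,None) exec_start@1 write@3
I1 add r2: issue@2 deps=(0,0) exec_start@3 write@6
I2 mul r3: issue@3 deps=(1,1) exec_start@6 write@9
I3 mul r4: issue@4 deps=(0,2) exec_start@9 write@12
I4 mul r3: issue@5 deps=(1,None) exec_start@6 write@9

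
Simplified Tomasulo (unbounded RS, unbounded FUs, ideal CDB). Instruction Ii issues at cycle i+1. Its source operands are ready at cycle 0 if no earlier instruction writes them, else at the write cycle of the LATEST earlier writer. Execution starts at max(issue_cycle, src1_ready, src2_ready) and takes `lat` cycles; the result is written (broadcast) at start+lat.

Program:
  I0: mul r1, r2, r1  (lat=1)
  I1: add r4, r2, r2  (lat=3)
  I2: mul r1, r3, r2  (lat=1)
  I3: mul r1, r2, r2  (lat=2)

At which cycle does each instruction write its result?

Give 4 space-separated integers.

I0 mul r1: issue@1 deps=(None,None) exec_start@1 write@2
I1 add r4: issue@2 deps=(None,None) exec_start@2 write@5
I2 mul r1: issue@3 deps=(None,None) exec_start@3 write@4
I3 mul r1: issue@4 deps=(None,None) exec_start@4 write@6

Answer: 2 5 4 6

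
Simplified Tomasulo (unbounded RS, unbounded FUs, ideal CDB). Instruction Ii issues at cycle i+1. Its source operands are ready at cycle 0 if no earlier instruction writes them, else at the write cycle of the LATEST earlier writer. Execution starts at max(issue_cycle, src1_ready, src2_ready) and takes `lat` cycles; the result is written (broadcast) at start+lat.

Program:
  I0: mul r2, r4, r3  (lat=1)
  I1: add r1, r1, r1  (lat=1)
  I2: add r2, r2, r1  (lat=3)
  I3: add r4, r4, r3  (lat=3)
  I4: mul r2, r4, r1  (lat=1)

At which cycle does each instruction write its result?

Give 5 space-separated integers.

I0 mul r2: issue@1 deps=(None,None) exec_start@1 write@2
I1 add r1: issue@2 deps=(None,None) exec_start@2 write@3
I2 add r2: issue@3 deps=(0,1) exec_start@3 write@6
I3 add r4: issue@4 deps=(None,None) exec_start@4 write@7
I4 mul r2: issue@5 deps=(3,1) exec_start@7 write@8

Answer: 2 3 6 7 8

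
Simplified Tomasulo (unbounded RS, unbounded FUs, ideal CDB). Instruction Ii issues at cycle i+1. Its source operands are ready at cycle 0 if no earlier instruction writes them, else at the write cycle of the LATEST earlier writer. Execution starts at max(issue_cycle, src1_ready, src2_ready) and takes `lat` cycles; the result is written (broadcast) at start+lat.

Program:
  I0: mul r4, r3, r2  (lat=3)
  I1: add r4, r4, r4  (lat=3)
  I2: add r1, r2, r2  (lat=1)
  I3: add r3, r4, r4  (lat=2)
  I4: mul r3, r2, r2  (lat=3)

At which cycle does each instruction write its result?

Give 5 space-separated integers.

I0 mul r4: issue@1 deps=(None,None) exec_start@1 write@4
I1 add r4: issue@2 deps=(0,0) exec_start@4 write@7
I2 add r1: issue@3 deps=(None,None) exec_start@3 write@4
I3 add r3: issue@4 deps=(1,1) exec_start@7 write@9
I4 mul r3: issue@5 deps=(None,None) exec_start@5 write@8

Answer: 4 7 4 9 8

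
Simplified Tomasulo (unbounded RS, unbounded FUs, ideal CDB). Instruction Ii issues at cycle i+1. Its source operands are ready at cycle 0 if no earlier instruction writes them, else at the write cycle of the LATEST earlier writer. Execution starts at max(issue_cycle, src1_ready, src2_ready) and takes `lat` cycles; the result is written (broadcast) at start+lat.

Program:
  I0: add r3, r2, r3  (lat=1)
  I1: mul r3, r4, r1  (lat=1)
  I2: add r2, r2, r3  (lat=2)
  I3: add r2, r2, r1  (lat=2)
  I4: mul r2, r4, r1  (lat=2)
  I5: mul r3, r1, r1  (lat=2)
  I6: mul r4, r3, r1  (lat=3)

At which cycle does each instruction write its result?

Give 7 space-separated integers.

I0 add r3: issue@1 deps=(None,None) exec_start@1 write@2
I1 mul r3: issue@2 deps=(None,None) exec_start@2 write@3
I2 add r2: issue@3 deps=(None,1) exec_start@3 write@5
I3 add r2: issue@4 deps=(2,None) exec_start@5 write@7
I4 mul r2: issue@5 deps=(None,None) exec_start@5 write@7
I5 mul r3: issue@6 deps=(None,None) exec_start@6 write@8
I6 mul r4: issue@7 deps=(5,None) exec_start@8 write@11

Answer: 2 3 5 7 7 8 11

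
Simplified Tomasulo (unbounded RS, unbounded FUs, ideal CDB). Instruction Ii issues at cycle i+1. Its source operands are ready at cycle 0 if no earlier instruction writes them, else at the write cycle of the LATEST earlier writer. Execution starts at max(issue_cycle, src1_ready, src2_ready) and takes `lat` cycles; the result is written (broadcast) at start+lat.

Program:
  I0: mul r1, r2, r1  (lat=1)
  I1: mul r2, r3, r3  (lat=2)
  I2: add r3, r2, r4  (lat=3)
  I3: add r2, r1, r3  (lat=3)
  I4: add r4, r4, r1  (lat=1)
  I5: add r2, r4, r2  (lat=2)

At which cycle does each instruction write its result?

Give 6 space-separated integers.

Answer: 2 4 7 10 6 12

Derivation:
I0 mul r1: issue@1 deps=(None,None) exec_start@1 write@2
I1 mul r2: issue@2 deps=(None,None) exec_start@2 write@4
I2 add r3: issue@3 deps=(1,None) exec_start@4 write@7
I3 add r2: issue@4 deps=(0,2) exec_start@7 write@10
I4 add r4: issue@5 deps=(None,0) exec_start@5 write@6
I5 add r2: issue@6 deps=(4,3) exec_start@10 write@12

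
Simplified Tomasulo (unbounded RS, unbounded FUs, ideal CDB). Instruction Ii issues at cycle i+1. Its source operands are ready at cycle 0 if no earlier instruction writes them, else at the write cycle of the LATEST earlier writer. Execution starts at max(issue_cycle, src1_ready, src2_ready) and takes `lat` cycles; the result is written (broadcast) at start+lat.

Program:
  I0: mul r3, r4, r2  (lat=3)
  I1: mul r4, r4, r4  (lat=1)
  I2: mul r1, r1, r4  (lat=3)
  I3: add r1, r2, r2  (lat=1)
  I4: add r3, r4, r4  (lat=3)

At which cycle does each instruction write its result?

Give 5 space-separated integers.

Answer: 4 3 6 5 8

Derivation:
I0 mul r3: issue@1 deps=(None,None) exec_start@1 write@4
I1 mul r4: issue@2 deps=(None,None) exec_start@2 write@3
I2 mul r1: issue@3 deps=(None,1) exec_start@3 write@6
I3 add r1: issue@4 deps=(None,None) exec_start@4 write@5
I4 add r3: issue@5 deps=(1,1) exec_start@5 write@8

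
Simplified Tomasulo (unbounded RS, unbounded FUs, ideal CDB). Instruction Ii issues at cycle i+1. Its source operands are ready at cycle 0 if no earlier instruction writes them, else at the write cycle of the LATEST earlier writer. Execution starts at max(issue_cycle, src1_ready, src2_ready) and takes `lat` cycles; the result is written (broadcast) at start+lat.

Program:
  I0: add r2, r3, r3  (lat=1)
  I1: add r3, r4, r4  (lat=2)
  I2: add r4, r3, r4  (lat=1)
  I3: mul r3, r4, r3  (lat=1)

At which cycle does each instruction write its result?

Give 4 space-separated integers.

I0 add r2: issue@1 deps=(None,None) exec_start@1 write@2
I1 add r3: issue@2 deps=(None,None) exec_start@2 write@4
I2 add r4: issue@3 deps=(1,None) exec_start@4 write@5
I3 mul r3: issue@4 deps=(2,1) exec_start@5 write@6

Answer: 2 4 5 6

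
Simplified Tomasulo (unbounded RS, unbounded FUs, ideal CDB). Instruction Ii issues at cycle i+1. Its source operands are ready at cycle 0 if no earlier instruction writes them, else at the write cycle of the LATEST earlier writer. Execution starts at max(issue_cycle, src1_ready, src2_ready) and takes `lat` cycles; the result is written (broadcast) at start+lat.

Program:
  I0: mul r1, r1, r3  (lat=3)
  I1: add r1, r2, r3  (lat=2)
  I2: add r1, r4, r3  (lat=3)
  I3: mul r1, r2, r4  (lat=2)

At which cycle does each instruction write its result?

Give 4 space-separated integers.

Answer: 4 4 6 6

Derivation:
I0 mul r1: issue@1 deps=(None,None) exec_start@1 write@4
I1 add r1: issue@2 deps=(None,None) exec_start@2 write@4
I2 add r1: issue@3 deps=(None,None) exec_start@3 write@6
I3 mul r1: issue@4 deps=(None,None) exec_start@4 write@6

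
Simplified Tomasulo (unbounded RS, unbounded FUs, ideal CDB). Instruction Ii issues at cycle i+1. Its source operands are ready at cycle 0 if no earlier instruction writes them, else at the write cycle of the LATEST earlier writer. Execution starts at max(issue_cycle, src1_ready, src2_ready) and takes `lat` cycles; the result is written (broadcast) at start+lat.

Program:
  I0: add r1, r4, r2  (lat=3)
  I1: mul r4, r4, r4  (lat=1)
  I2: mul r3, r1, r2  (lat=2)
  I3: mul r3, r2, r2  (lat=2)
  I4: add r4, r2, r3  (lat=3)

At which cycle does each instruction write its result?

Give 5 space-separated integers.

I0 add r1: issue@1 deps=(None,None) exec_start@1 write@4
I1 mul r4: issue@2 deps=(None,None) exec_start@2 write@3
I2 mul r3: issue@3 deps=(0,None) exec_start@4 write@6
I3 mul r3: issue@4 deps=(None,None) exec_start@4 write@6
I4 add r4: issue@5 deps=(None,3) exec_start@6 write@9

Answer: 4 3 6 6 9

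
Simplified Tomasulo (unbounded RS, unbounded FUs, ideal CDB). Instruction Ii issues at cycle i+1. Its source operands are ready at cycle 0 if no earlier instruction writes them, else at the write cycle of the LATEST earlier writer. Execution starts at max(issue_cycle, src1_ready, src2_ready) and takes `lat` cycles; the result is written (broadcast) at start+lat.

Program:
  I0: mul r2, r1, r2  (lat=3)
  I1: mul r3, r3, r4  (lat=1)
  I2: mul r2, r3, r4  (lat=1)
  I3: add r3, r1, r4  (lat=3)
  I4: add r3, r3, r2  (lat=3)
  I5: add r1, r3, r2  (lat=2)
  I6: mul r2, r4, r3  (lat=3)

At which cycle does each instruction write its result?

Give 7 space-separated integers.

Answer: 4 3 4 7 10 12 13

Derivation:
I0 mul r2: issue@1 deps=(None,None) exec_start@1 write@4
I1 mul r3: issue@2 deps=(None,None) exec_start@2 write@3
I2 mul r2: issue@3 deps=(1,None) exec_start@3 write@4
I3 add r3: issue@4 deps=(None,None) exec_start@4 write@7
I4 add r3: issue@5 deps=(3,2) exec_start@7 write@10
I5 add r1: issue@6 deps=(4,2) exec_start@10 write@12
I6 mul r2: issue@7 deps=(None,4) exec_start@10 write@13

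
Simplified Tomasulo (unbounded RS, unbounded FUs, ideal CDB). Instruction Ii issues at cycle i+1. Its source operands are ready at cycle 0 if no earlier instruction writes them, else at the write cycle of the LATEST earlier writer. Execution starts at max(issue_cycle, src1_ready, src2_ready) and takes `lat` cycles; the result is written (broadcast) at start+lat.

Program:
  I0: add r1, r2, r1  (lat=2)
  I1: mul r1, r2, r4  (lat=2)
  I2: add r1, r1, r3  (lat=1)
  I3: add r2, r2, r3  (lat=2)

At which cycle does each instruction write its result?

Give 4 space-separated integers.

I0 add r1: issue@1 deps=(None,None) exec_start@1 write@3
I1 mul r1: issue@2 deps=(None,None) exec_start@2 write@4
I2 add r1: issue@3 deps=(1,None) exec_start@4 write@5
I3 add r2: issue@4 deps=(None,None) exec_start@4 write@6

Answer: 3 4 5 6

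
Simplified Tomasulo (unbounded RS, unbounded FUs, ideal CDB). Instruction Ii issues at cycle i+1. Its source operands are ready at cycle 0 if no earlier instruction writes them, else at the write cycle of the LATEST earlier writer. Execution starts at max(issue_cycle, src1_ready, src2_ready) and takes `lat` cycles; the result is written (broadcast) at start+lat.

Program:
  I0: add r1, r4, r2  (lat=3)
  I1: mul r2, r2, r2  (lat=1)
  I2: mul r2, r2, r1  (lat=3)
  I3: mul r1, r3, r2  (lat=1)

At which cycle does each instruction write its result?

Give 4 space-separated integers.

I0 add r1: issue@1 deps=(None,None) exec_start@1 write@4
I1 mul r2: issue@2 deps=(None,None) exec_start@2 write@3
I2 mul r2: issue@3 deps=(1,0) exec_start@4 write@7
I3 mul r1: issue@4 deps=(None,2) exec_start@7 write@8

Answer: 4 3 7 8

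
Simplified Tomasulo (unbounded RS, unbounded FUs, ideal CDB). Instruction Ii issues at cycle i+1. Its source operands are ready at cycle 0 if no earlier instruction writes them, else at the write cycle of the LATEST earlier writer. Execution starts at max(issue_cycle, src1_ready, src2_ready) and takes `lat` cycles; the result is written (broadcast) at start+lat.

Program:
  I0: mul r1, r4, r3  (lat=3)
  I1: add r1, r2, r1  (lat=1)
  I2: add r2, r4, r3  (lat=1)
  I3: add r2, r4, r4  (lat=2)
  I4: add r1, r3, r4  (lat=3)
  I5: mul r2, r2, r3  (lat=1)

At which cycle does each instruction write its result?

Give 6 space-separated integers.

I0 mul r1: issue@1 deps=(None,None) exec_start@1 write@4
I1 add r1: issue@2 deps=(None,0) exec_start@4 write@5
I2 add r2: issue@3 deps=(None,None) exec_start@3 write@4
I3 add r2: issue@4 deps=(None,None) exec_start@4 write@6
I4 add r1: issue@5 deps=(None,None) exec_start@5 write@8
I5 mul r2: issue@6 deps=(3,None) exec_start@6 write@7

Answer: 4 5 4 6 8 7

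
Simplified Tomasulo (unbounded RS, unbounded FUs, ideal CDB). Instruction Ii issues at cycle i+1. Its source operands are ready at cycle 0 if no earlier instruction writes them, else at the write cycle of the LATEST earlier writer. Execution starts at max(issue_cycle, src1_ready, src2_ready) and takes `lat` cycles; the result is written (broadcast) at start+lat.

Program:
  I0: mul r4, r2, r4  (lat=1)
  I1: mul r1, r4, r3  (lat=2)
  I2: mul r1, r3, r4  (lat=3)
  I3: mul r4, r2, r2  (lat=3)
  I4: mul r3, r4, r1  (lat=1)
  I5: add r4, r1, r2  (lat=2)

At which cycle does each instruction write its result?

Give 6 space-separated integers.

Answer: 2 4 6 7 8 8

Derivation:
I0 mul r4: issue@1 deps=(None,None) exec_start@1 write@2
I1 mul r1: issue@2 deps=(0,None) exec_start@2 write@4
I2 mul r1: issue@3 deps=(None,0) exec_start@3 write@6
I3 mul r4: issue@4 deps=(None,None) exec_start@4 write@7
I4 mul r3: issue@5 deps=(3,2) exec_start@7 write@8
I5 add r4: issue@6 deps=(2,None) exec_start@6 write@8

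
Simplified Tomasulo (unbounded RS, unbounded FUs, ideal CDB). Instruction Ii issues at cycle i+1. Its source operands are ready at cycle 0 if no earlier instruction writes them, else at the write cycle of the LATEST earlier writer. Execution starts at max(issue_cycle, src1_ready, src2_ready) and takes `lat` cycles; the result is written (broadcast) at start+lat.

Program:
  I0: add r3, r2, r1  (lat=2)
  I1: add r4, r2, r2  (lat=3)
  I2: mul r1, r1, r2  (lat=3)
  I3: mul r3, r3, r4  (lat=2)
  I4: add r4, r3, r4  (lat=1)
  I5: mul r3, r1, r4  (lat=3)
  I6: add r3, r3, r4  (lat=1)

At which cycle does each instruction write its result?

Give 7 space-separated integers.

I0 add r3: issue@1 deps=(None,None) exec_start@1 write@3
I1 add r4: issue@2 deps=(None,None) exec_start@2 write@5
I2 mul r1: issue@3 deps=(None,None) exec_start@3 write@6
I3 mul r3: issue@4 deps=(0,1) exec_start@5 write@7
I4 add r4: issue@5 deps=(3,1) exec_start@7 write@8
I5 mul r3: issue@6 deps=(2,4) exec_start@8 write@11
I6 add r3: issue@7 deps=(5,4) exec_start@11 write@12

Answer: 3 5 6 7 8 11 12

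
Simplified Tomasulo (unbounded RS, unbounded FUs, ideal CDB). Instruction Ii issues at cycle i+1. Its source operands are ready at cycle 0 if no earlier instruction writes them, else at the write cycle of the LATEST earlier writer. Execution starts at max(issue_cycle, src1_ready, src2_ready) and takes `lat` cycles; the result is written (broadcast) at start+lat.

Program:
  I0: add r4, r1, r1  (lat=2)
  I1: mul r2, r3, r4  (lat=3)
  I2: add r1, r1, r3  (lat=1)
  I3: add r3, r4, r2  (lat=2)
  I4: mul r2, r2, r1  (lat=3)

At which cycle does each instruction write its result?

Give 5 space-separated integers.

I0 add r4: issue@1 deps=(None,None) exec_start@1 write@3
I1 mul r2: issue@2 deps=(None,0) exec_start@3 write@6
I2 add r1: issue@3 deps=(None,None) exec_start@3 write@4
I3 add r3: issue@4 deps=(0,1) exec_start@6 write@8
I4 mul r2: issue@5 deps=(1,2) exec_start@6 write@9

Answer: 3 6 4 8 9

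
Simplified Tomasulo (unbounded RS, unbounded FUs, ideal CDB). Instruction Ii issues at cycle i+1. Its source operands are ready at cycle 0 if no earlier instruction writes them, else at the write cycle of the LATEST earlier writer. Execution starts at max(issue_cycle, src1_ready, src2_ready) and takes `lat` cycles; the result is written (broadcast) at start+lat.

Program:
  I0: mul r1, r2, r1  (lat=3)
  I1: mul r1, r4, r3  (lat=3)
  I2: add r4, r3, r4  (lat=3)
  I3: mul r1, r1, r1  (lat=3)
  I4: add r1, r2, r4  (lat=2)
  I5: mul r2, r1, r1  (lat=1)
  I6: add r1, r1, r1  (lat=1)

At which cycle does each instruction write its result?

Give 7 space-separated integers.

I0 mul r1: issue@1 deps=(None,None) exec_start@1 write@4
I1 mul r1: issue@2 deps=(None,None) exec_start@2 write@5
I2 add r4: issue@3 deps=(None,None) exec_start@3 write@6
I3 mul r1: issue@4 deps=(1,1) exec_start@5 write@8
I4 add r1: issue@5 deps=(None,2) exec_start@6 write@8
I5 mul r2: issue@6 deps=(4,4) exec_start@8 write@9
I6 add r1: issue@7 deps=(4,4) exec_start@8 write@9

Answer: 4 5 6 8 8 9 9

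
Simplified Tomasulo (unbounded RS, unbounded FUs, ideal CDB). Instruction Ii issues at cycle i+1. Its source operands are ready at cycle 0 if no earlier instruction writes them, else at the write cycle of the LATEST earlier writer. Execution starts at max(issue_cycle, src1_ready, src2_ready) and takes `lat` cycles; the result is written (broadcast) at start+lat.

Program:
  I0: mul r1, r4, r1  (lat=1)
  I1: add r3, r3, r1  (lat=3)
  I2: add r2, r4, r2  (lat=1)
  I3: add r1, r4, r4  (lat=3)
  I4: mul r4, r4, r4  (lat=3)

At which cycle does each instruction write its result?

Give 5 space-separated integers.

Answer: 2 5 4 7 8

Derivation:
I0 mul r1: issue@1 deps=(None,None) exec_start@1 write@2
I1 add r3: issue@2 deps=(None,0) exec_start@2 write@5
I2 add r2: issue@3 deps=(None,None) exec_start@3 write@4
I3 add r1: issue@4 deps=(None,None) exec_start@4 write@7
I4 mul r4: issue@5 deps=(None,None) exec_start@5 write@8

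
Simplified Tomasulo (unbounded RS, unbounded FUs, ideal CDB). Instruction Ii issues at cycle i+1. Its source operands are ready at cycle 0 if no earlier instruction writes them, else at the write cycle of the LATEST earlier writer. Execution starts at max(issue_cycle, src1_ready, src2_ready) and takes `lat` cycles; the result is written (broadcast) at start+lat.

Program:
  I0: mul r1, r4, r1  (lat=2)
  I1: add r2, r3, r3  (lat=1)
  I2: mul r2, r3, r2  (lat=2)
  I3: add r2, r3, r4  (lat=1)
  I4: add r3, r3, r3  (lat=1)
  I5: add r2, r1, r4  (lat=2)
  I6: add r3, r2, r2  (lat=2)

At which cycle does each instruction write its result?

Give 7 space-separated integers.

I0 mul r1: issue@1 deps=(None,None) exec_start@1 write@3
I1 add r2: issue@2 deps=(None,None) exec_start@2 write@3
I2 mul r2: issue@3 deps=(None,1) exec_start@3 write@5
I3 add r2: issue@4 deps=(None,None) exec_start@4 write@5
I4 add r3: issue@5 deps=(None,None) exec_start@5 write@6
I5 add r2: issue@6 deps=(0,None) exec_start@6 write@8
I6 add r3: issue@7 deps=(5,5) exec_start@8 write@10

Answer: 3 3 5 5 6 8 10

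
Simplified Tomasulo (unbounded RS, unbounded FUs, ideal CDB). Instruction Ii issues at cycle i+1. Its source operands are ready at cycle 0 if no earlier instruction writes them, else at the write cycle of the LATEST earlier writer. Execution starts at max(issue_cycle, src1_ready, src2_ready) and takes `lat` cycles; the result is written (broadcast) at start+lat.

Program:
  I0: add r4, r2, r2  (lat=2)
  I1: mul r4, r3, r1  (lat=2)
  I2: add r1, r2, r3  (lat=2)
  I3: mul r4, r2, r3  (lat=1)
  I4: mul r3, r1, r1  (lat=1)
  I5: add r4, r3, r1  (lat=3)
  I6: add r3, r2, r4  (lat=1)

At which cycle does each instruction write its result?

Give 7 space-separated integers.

Answer: 3 4 5 5 6 9 10

Derivation:
I0 add r4: issue@1 deps=(None,None) exec_start@1 write@3
I1 mul r4: issue@2 deps=(None,None) exec_start@2 write@4
I2 add r1: issue@3 deps=(None,None) exec_start@3 write@5
I3 mul r4: issue@4 deps=(None,None) exec_start@4 write@5
I4 mul r3: issue@5 deps=(2,2) exec_start@5 write@6
I5 add r4: issue@6 deps=(4,2) exec_start@6 write@9
I6 add r3: issue@7 deps=(None,5) exec_start@9 write@10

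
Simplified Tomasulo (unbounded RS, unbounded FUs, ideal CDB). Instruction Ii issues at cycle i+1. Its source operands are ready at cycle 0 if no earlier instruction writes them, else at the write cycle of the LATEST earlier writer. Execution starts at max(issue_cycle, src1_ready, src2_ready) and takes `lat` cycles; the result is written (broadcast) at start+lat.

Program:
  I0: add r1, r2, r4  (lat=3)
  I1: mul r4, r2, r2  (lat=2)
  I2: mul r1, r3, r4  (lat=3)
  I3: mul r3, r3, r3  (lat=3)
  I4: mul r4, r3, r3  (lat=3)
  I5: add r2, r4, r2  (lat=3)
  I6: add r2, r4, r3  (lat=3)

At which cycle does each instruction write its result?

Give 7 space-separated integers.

Answer: 4 4 7 7 10 13 13

Derivation:
I0 add r1: issue@1 deps=(None,None) exec_start@1 write@4
I1 mul r4: issue@2 deps=(None,None) exec_start@2 write@4
I2 mul r1: issue@3 deps=(None,1) exec_start@4 write@7
I3 mul r3: issue@4 deps=(None,None) exec_start@4 write@7
I4 mul r4: issue@5 deps=(3,3) exec_start@7 write@10
I5 add r2: issue@6 deps=(4,None) exec_start@10 write@13
I6 add r2: issue@7 deps=(4,3) exec_start@10 write@13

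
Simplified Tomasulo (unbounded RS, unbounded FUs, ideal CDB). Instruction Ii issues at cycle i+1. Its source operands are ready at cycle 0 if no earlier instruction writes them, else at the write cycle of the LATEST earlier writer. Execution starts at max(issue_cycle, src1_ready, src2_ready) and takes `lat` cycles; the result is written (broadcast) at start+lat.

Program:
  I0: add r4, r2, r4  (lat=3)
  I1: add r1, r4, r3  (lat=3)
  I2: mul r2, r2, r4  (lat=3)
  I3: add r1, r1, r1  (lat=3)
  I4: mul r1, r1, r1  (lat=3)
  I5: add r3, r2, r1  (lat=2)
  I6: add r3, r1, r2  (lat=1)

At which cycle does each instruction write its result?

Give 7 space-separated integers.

I0 add r4: issue@1 deps=(None,None) exec_start@1 write@4
I1 add r1: issue@2 deps=(0,None) exec_start@4 write@7
I2 mul r2: issue@3 deps=(None,0) exec_start@4 write@7
I3 add r1: issue@4 deps=(1,1) exec_start@7 write@10
I4 mul r1: issue@5 deps=(3,3) exec_start@10 write@13
I5 add r3: issue@6 deps=(2,4) exec_start@13 write@15
I6 add r3: issue@7 deps=(4,2) exec_start@13 write@14

Answer: 4 7 7 10 13 15 14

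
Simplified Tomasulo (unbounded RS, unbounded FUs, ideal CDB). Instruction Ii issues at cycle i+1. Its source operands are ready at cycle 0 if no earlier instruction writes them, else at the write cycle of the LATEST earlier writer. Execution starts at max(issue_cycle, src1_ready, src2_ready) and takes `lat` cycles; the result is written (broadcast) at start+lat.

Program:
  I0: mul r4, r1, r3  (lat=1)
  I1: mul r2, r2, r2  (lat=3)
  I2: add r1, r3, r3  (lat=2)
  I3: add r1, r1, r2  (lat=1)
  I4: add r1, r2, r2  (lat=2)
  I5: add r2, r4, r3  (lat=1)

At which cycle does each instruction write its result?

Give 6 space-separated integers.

I0 mul r4: issue@1 deps=(None,None) exec_start@1 write@2
I1 mul r2: issue@2 deps=(None,None) exec_start@2 write@5
I2 add r1: issue@3 deps=(None,None) exec_start@3 write@5
I3 add r1: issue@4 deps=(2,1) exec_start@5 write@6
I4 add r1: issue@5 deps=(1,1) exec_start@5 write@7
I5 add r2: issue@6 deps=(0,None) exec_start@6 write@7

Answer: 2 5 5 6 7 7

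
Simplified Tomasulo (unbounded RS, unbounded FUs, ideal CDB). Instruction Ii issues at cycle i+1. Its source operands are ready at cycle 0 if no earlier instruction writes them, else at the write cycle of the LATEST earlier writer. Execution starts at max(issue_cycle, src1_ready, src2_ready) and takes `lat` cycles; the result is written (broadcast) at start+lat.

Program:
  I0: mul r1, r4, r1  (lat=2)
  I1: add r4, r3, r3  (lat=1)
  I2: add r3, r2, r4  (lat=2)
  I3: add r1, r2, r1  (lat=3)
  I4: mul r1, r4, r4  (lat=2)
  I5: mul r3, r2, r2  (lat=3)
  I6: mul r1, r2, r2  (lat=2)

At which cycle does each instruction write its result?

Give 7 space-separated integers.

I0 mul r1: issue@1 deps=(None,None) exec_start@1 write@3
I1 add r4: issue@2 deps=(None,None) exec_start@2 write@3
I2 add r3: issue@3 deps=(None,1) exec_start@3 write@5
I3 add r1: issue@4 deps=(None,0) exec_start@4 write@7
I4 mul r1: issue@5 deps=(1,1) exec_start@5 write@7
I5 mul r3: issue@6 deps=(None,None) exec_start@6 write@9
I6 mul r1: issue@7 deps=(None,None) exec_start@7 write@9

Answer: 3 3 5 7 7 9 9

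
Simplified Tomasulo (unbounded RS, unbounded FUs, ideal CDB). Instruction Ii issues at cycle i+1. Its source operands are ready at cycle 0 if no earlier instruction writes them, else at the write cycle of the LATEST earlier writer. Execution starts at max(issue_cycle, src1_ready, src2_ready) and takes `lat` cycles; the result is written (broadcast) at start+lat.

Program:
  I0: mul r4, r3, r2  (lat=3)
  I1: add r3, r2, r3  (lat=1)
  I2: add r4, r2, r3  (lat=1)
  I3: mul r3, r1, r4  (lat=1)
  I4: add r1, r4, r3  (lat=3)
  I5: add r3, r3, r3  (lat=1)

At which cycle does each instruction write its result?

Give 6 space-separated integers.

Answer: 4 3 4 5 8 7

Derivation:
I0 mul r4: issue@1 deps=(None,None) exec_start@1 write@4
I1 add r3: issue@2 deps=(None,None) exec_start@2 write@3
I2 add r4: issue@3 deps=(None,1) exec_start@3 write@4
I3 mul r3: issue@4 deps=(None,2) exec_start@4 write@5
I4 add r1: issue@5 deps=(2,3) exec_start@5 write@8
I5 add r3: issue@6 deps=(3,3) exec_start@6 write@7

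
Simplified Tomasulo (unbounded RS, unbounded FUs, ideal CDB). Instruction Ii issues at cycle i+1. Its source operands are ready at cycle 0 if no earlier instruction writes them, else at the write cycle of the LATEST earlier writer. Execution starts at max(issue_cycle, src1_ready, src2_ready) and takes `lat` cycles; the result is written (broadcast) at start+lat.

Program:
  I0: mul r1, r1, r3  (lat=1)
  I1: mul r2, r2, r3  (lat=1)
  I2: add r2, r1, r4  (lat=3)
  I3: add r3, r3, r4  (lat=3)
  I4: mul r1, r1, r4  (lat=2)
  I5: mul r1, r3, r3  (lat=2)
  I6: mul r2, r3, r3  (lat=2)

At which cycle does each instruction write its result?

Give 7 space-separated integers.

I0 mul r1: issue@1 deps=(None,None) exec_start@1 write@2
I1 mul r2: issue@2 deps=(None,None) exec_start@2 write@3
I2 add r2: issue@3 deps=(0,None) exec_start@3 write@6
I3 add r3: issue@4 deps=(None,None) exec_start@4 write@7
I4 mul r1: issue@5 deps=(0,None) exec_start@5 write@7
I5 mul r1: issue@6 deps=(3,3) exec_start@7 write@9
I6 mul r2: issue@7 deps=(3,3) exec_start@7 write@9

Answer: 2 3 6 7 7 9 9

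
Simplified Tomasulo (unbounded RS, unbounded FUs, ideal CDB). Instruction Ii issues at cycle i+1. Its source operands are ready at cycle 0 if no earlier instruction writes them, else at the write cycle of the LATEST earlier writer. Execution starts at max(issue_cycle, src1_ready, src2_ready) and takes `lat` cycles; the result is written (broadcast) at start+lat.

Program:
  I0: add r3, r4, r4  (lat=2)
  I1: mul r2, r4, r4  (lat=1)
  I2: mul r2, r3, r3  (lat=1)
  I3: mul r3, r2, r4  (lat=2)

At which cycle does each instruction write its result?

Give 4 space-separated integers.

I0 add r3: issue@1 deps=(None,None) exec_start@1 write@3
I1 mul r2: issue@2 deps=(None,None) exec_start@2 write@3
I2 mul r2: issue@3 deps=(0,0) exec_start@3 write@4
I3 mul r3: issue@4 deps=(2,None) exec_start@4 write@6

Answer: 3 3 4 6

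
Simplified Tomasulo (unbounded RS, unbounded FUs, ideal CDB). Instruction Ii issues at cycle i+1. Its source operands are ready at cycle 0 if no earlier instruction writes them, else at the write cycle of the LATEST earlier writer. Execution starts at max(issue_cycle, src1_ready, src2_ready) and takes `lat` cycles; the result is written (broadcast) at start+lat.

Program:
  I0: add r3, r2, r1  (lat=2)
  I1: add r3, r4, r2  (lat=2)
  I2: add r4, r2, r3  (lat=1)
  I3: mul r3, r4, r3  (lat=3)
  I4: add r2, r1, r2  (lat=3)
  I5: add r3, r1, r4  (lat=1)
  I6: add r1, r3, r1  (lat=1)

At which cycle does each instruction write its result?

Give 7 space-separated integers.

Answer: 3 4 5 8 8 7 8

Derivation:
I0 add r3: issue@1 deps=(None,None) exec_start@1 write@3
I1 add r3: issue@2 deps=(None,None) exec_start@2 write@4
I2 add r4: issue@3 deps=(None,1) exec_start@4 write@5
I3 mul r3: issue@4 deps=(2,1) exec_start@5 write@8
I4 add r2: issue@5 deps=(None,None) exec_start@5 write@8
I5 add r3: issue@6 deps=(None,2) exec_start@6 write@7
I6 add r1: issue@7 deps=(5,None) exec_start@7 write@8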